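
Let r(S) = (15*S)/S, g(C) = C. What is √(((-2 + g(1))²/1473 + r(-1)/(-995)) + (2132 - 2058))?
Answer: √6357097425606/293127 ≈ 8.6015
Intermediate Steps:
r(S) = 15
√(((-2 + g(1))²/1473 + r(-1)/(-995)) + (2132 - 2058)) = √(((-2 + 1)²/1473 + 15/(-995)) + (2132 - 2058)) = √(((-1)²*(1/1473) + 15*(-1/995)) + 74) = √((1*(1/1473) - 3/199) + 74) = √((1/1473 - 3/199) + 74) = √(-4220/293127 + 74) = √(21687178/293127) = √6357097425606/293127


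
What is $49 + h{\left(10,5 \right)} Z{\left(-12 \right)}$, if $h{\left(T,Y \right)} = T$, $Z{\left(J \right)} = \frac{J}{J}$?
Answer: $59$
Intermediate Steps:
$Z{\left(J \right)} = 1$
$49 + h{\left(10,5 \right)} Z{\left(-12 \right)} = 49 + 10 \cdot 1 = 49 + 10 = 59$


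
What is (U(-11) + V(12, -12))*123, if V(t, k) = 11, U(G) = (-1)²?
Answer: 1476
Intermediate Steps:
U(G) = 1
(U(-11) + V(12, -12))*123 = (1 + 11)*123 = 12*123 = 1476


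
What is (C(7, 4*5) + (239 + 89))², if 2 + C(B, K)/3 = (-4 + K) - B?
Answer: 121801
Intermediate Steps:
C(B, K) = -18 - 3*B + 3*K (C(B, K) = -6 + 3*((-4 + K) - B) = -6 + 3*(-4 + K - B) = -6 + (-12 - 3*B + 3*K) = -18 - 3*B + 3*K)
(C(7, 4*5) + (239 + 89))² = ((-18 - 3*7 + 3*(4*5)) + (239 + 89))² = ((-18 - 21 + 3*20) + 328)² = ((-18 - 21 + 60) + 328)² = (21 + 328)² = 349² = 121801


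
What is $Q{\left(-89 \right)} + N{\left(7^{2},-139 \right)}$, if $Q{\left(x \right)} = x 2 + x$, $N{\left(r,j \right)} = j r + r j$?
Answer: $-13889$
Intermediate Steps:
$N{\left(r,j \right)} = 2 j r$ ($N{\left(r,j \right)} = j r + j r = 2 j r$)
$Q{\left(x \right)} = 3 x$ ($Q{\left(x \right)} = 2 x + x = 3 x$)
$Q{\left(-89 \right)} + N{\left(7^{2},-139 \right)} = 3 \left(-89\right) + 2 \left(-139\right) 7^{2} = -267 + 2 \left(-139\right) 49 = -267 - 13622 = -13889$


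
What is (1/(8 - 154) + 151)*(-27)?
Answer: -595215/146 ≈ -4076.8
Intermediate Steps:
(1/(8 - 154) + 151)*(-27) = (1/(-146) + 151)*(-27) = (-1/146 + 151)*(-27) = (22045/146)*(-27) = -595215/146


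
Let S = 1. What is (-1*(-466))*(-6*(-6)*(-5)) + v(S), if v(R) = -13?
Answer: -83893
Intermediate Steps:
(-1*(-466))*(-6*(-6)*(-5)) + v(S) = (-1*(-466))*(-6*(-6)*(-5)) - 13 = 466*(36*(-5)) - 13 = 466*(-180) - 13 = -83880 - 13 = -83893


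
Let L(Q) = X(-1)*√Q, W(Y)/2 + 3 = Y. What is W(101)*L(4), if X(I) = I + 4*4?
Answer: 5880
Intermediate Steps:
X(I) = 16 + I (X(I) = I + 16 = 16 + I)
W(Y) = -6 + 2*Y
L(Q) = 15*√Q (L(Q) = (16 - 1)*√Q = 15*√Q)
W(101)*L(4) = (-6 + 2*101)*(15*√4) = (-6 + 202)*(15*2) = 196*30 = 5880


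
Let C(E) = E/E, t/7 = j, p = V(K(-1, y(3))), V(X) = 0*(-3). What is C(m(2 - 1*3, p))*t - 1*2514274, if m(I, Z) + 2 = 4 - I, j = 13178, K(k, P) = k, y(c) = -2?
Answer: -2422028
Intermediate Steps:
V(X) = 0
p = 0
m(I, Z) = 2 - I (m(I, Z) = -2 + (4 - I) = 2 - I)
t = 92246 (t = 7*13178 = 92246)
C(E) = 1
C(m(2 - 1*3, p))*t - 1*2514274 = 1*92246 - 1*2514274 = 92246 - 2514274 = -2422028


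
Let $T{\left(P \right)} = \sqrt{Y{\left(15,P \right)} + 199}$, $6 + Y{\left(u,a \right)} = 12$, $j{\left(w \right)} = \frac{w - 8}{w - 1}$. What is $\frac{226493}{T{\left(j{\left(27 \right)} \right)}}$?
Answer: $\frac{226493 \sqrt{205}}{205} \approx 15819.0$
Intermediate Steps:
$j{\left(w \right)} = \frac{-8 + w}{-1 + w}$
$Y{\left(u,a \right)} = 6$ ($Y{\left(u,a \right)} = -6 + 12 = 6$)
$T{\left(P \right)} = \sqrt{205}$ ($T{\left(P \right)} = \sqrt{6 + 199} = \sqrt{205}$)
$\frac{226493}{T{\left(j{\left(27 \right)} \right)}} = \frac{226493}{\sqrt{205}} = 226493 \frac{\sqrt{205}}{205} = \frac{226493 \sqrt{205}}{205}$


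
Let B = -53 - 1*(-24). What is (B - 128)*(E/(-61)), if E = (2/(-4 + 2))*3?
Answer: -471/61 ≈ -7.7213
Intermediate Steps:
B = -29 (B = -53 + 24 = -29)
E = -3 (E = (2/(-2))*3 = (2*(-½))*3 = -1*3 = -3)
(B - 128)*(E/(-61)) = (-29 - 128)*(-3/(-61)) = -(-471)*(-1)/61 = -157*3/61 = -471/61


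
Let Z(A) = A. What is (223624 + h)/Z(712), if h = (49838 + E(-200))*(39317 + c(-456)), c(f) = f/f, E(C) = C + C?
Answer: 486006727/178 ≈ 2.7304e+6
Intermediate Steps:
E(C) = 2*C
c(f) = 1
h = 1943803284 (h = (49838 + 2*(-200))*(39317 + 1) = (49838 - 400)*39318 = 49438*39318 = 1943803284)
(223624 + h)/Z(712) = (223624 + 1943803284)/712 = 1944026908*(1/712) = 486006727/178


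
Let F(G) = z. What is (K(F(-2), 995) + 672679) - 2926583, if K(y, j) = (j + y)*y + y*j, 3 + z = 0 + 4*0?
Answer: -2259865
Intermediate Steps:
z = -3 (z = -3 + (0 + 4*0) = -3 + (0 + 0) = -3 + 0 = -3)
F(G) = -3
K(y, j) = j*y + y*(j + y) (K(y, j) = y*(j + y) + j*y = j*y + y*(j + y))
(K(F(-2), 995) + 672679) - 2926583 = (-3*(-3 + 2*995) + 672679) - 2926583 = (-3*(-3 + 1990) + 672679) - 2926583 = (-3*1987 + 672679) - 2926583 = (-5961 + 672679) - 2926583 = 666718 - 2926583 = -2259865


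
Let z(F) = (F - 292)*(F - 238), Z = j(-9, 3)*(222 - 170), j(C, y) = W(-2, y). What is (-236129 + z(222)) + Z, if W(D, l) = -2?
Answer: -235113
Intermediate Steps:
j(C, y) = -2
Z = -104 (Z = -2*(222 - 170) = -2*52 = -104)
z(F) = (-292 + F)*(-238 + F)
(-236129 + z(222)) + Z = (-236129 + (69496 + 222² - 530*222)) - 104 = (-236129 + (69496 + 49284 - 117660)) - 104 = (-236129 + 1120) - 104 = -235009 - 104 = -235113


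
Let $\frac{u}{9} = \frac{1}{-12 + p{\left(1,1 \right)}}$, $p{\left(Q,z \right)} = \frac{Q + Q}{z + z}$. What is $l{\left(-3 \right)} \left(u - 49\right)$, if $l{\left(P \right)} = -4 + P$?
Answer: $\frac{3836}{11} \approx 348.73$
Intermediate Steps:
$p{\left(Q,z \right)} = \frac{Q}{z}$ ($p{\left(Q,z \right)} = \frac{2 Q}{2 z} = 2 Q \frac{1}{2 z} = \frac{Q}{z}$)
$u = - \frac{9}{11}$ ($u = \frac{9}{-12 + 1 \cdot 1^{-1}} = \frac{9}{-12 + 1 \cdot 1} = \frac{9}{-12 + 1} = \frac{9}{-11} = 9 \left(- \frac{1}{11}\right) = - \frac{9}{11} \approx -0.81818$)
$l{\left(-3 \right)} \left(u - 49\right) = \left(-4 - 3\right) \left(- \frac{9}{11} - 49\right) = \left(-7\right) \left(- \frac{548}{11}\right) = \frac{3836}{11}$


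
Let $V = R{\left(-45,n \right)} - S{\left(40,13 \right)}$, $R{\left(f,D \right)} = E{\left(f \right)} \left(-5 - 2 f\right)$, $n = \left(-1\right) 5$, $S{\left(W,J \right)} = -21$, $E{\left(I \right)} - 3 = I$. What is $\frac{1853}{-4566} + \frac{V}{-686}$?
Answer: $\frac{533342}{111867} \approx 4.7676$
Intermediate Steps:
$E{\left(I \right)} = 3 + I$
$n = -5$
$R{\left(f,D \right)} = \left(-5 - 2 f\right) \left(3 + f\right)$ ($R{\left(f,D \right)} = \left(3 + f\right) \left(-5 - 2 f\right) = \left(-5 - 2 f\right) \left(3 + f\right)$)
$V = -3549$ ($V = - \left(3 - 45\right) \left(5 + 2 \left(-45\right)\right) - -21 = \left(-1\right) \left(-42\right) \left(5 - 90\right) + 21 = \left(-1\right) \left(-42\right) \left(-85\right) + 21 = -3570 + 21 = -3549$)
$\frac{1853}{-4566} + \frac{V}{-686} = \frac{1853}{-4566} - \frac{3549}{-686} = 1853 \left(- \frac{1}{4566}\right) - - \frac{507}{98} = - \frac{1853}{4566} + \frac{507}{98} = \frac{533342}{111867}$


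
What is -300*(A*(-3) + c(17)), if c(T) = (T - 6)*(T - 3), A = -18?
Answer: -62400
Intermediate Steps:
c(T) = (-6 + T)*(-3 + T)
-300*(A*(-3) + c(17)) = -300*(-18*(-3) + (18 + 17² - 9*17)) = -300*(54 + (18 + 289 - 153)) = -300*(54 + 154) = -300*208 = -62400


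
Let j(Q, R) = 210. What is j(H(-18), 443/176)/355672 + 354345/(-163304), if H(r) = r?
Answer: -15749537625/7260332536 ≈ -2.1693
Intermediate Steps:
j(H(-18), 443/176)/355672 + 354345/(-163304) = 210/355672 + 354345/(-163304) = 210*(1/355672) + 354345*(-1/163304) = 105/177836 - 354345/163304 = -15749537625/7260332536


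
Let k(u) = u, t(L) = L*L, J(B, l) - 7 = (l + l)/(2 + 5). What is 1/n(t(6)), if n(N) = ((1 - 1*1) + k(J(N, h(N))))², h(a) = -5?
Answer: 49/1521 ≈ 0.032216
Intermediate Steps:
J(B, l) = 7 + 2*l/7 (J(B, l) = 7 + (l + l)/(2 + 5) = 7 + (2*l)/7 = 7 + (2*l)*(⅐) = 7 + 2*l/7)
t(L) = L²
n(N) = 1521/49 (n(N) = ((1 - 1*1) + (7 + (2/7)*(-5)))² = ((1 - 1) + (7 - 10/7))² = (0 + 39/7)² = (39/7)² = 1521/49)
1/n(t(6)) = 1/(1521/49) = 49/1521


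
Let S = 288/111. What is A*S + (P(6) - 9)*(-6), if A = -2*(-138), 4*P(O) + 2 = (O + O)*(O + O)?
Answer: 20613/37 ≈ 557.11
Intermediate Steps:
P(O) = -½ + O² (P(O) = -½ + ((O + O)*(O + O))/4 = -½ + ((2*O)*(2*O))/4 = -½ + (4*O²)/4 = -½ + O²)
A = 276
S = 96/37 (S = 288*(1/111) = 96/37 ≈ 2.5946)
A*S + (P(6) - 9)*(-6) = 276*(96/37) + ((-½ + 6²) - 9)*(-6) = 26496/37 + ((-½ + 36) - 9)*(-6) = 26496/37 + (71/2 - 9)*(-6) = 26496/37 + (53/2)*(-6) = 26496/37 - 159 = 20613/37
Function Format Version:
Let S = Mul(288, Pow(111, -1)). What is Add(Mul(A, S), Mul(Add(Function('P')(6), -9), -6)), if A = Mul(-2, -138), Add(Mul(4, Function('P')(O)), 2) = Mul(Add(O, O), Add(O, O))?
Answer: Rational(20613, 37) ≈ 557.11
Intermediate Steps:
Function('P')(O) = Add(Rational(-1, 2), Pow(O, 2)) (Function('P')(O) = Add(Rational(-1, 2), Mul(Rational(1, 4), Mul(Add(O, O), Add(O, O)))) = Add(Rational(-1, 2), Mul(Rational(1, 4), Mul(Mul(2, O), Mul(2, O)))) = Add(Rational(-1, 2), Mul(Rational(1, 4), Mul(4, Pow(O, 2)))) = Add(Rational(-1, 2), Pow(O, 2)))
A = 276
S = Rational(96, 37) (S = Mul(288, Rational(1, 111)) = Rational(96, 37) ≈ 2.5946)
Add(Mul(A, S), Mul(Add(Function('P')(6), -9), -6)) = Add(Mul(276, Rational(96, 37)), Mul(Add(Add(Rational(-1, 2), Pow(6, 2)), -9), -6)) = Add(Rational(26496, 37), Mul(Add(Add(Rational(-1, 2), 36), -9), -6)) = Add(Rational(26496, 37), Mul(Add(Rational(71, 2), -9), -6)) = Add(Rational(26496, 37), Mul(Rational(53, 2), -6)) = Add(Rational(26496, 37), -159) = Rational(20613, 37)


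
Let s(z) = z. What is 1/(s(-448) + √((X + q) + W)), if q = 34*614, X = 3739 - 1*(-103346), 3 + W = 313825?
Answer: 448/241079 + 3*√49087/241079 ≈ 0.0046154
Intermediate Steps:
W = 313822 (W = -3 + 313825 = 313822)
X = 107085 (X = 3739 + 103346 = 107085)
q = 20876
1/(s(-448) + √((X + q) + W)) = 1/(-448 + √((107085 + 20876) + 313822)) = 1/(-448 + √(127961 + 313822)) = 1/(-448 + √441783) = 1/(-448 + 3*√49087)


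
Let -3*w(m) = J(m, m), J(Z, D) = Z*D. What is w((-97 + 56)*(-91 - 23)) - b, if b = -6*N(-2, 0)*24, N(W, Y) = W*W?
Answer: -7281516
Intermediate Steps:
J(Z, D) = D*Z
N(W, Y) = W²
w(m) = -m²/3 (w(m) = -m*m/3 = -m²/3)
b = -576 (b = -6*(-2)²*24 = -6*4*24 = -24*24 = -576)
w((-97 + 56)*(-91 - 23)) - b = -(-97 + 56)²*(-91 - 23)²/3 - 1*(-576) = -(-41*(-114))²/3 + 576 = -⅓*4674² + 576 = -⅓*21846276 + 576 = -7282092 + 576 = -7281516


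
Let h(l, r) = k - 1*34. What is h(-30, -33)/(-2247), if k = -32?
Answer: 22/749 ≈ 0.029372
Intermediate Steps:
h(l, r) = -66 (h(l, r) = -32 - 1*34 = -32 - 34 = -66)
h(-30, -33)/(-2247) = -66/(-2247) = -66*(-1/2247) = 22/749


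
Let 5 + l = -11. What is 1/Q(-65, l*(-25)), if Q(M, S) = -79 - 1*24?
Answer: -1/103 ≈ -0.0097087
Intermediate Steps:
l = -16 (l = -5 - 11 = -16)
Q(M, S) = -103 (Q(M, S) = -79 - 24 = -103)
1/Q(-65, l*(-25)) = 1/(-103) = -1/103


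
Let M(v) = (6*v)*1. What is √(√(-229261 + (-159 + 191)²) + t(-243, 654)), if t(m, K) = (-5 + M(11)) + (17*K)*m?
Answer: √(-2701613 + I*√228237) ≈ 0.15 + 1643.7*I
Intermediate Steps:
M(v) = 6*v
t(m, K) = 61 + 17*K*m (t(m, K) = (-5 + 6*11) + (17*K)*m = (-5 + 66) + 17*K*m = 61 + 17*K*m)
√(√(-229261 + (-159 + 191)²) + t(-243, 654)) = √(√(-229261 + (-159 + 191)²) + (61 + 17*654*(-243))) = √(√(-229261 + 32²) + (61 - 2701674)) = √(√(-229261 + 1024) - 2701613) = √(√(-228237) - 2701613) = √(I*√228237 - 2701613) = √(-2701613 + I*√228237)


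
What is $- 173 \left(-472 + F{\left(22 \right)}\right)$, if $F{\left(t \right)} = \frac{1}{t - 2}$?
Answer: $\frac{1632947}{20} \approx 81647.0$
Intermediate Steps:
$F{\left(t \right)} = \frac{1}{-2 + t}$
$- 173 \left(-472 + F{\left(22 \right)}\right) = - 173 \left(-472 + \frac{1}{-2 + 22}\right) = - 173 \left(-472 + \frac{1}{20}\right) = \left(-173\right) \left(- \frac{9439}{20}\right) = \frac{1632947}{20}$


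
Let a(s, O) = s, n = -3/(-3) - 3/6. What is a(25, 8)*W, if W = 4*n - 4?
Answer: -50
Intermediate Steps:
n = ½ (n = -3*(-⅓) - 3*⅙ = 1 - ½ = ½ ≈ 0.50000)
W = -2 (W = 4*(½) - 4 = 2 - 4 = -2)
a(25, 8)*W = 25*(-2) = -50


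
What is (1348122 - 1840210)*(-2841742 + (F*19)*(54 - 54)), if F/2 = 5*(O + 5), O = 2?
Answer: 1398387137296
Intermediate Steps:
F = 70 (F = 2*(5*(2 + 5)) = 2*(5*7) = 2*35 = 70)
(1348122 - 1840210)*(-2841742 + (F*19)*(54 - 54)) = (1348122 - 1840210)*(-2841742 + (70*19)*(54 - 54)) = -492088*(-2841742 + 1330*0) = -492088*(-2841742 + 0) = -492088*(-2841742) = 1398387137296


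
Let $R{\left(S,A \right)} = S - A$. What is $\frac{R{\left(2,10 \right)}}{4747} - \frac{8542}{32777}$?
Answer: $- \frac{40811090}{155592419} \approx -0.26229$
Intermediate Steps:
$\frac{R{\left(2,10 \right)}}{4747} - \frac{8542}{32777} = \frac{2 - 10}{4747} - \frac{8542}{32777} = \left(2 - 10\right) \frac{1}{4747} - \frac{8542}{32777} = \left(-8\right) \frac{1}{4747} - \frac{8542}{32777} = - \frac{8}{4747} - \frac{8542}{32777} = - \frac{40811090}{155592419}$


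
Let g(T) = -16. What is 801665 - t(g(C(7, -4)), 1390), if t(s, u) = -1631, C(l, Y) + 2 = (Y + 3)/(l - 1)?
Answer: 803296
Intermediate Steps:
C(l, Y) = -2 + (3 + Y)/(-1 + l) (C(l, Y) = -2 + (Y + 3)/(l - 1) = -2 + (3 + Y)/(-1 + l))
801665 - t(g(C(7, -4)), 1390) = 801665 - 1*(-1631) = 801665 + 1631 = 803296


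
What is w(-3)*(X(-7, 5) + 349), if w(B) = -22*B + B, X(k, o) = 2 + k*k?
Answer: 25200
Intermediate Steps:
X(k, o) = 2 + k**2
w(B) = -21*B
w(-3)*(X(-7, 5) + 349) = (-21*(-3))*((2 + (-7)**2) + 349) = 63*((2 + 49) + 349) = 63*(51 + 349) = 63*400 = 25200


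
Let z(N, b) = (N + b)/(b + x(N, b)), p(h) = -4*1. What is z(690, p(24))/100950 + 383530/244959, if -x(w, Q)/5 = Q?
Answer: 34424760993/21980987600 ≈ 1.5661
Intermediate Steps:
x(w, Q) = -5*Q
p(h) = -4
z(N, b) = -(N + b)/(4*b) (z(N, b) = (N + b)/(b - 5*b) = (N + b)/((-4*b)) = (N + b)*(-1/(4*b)) = -(N + b)/(4*b))
z(690, p(24))/100950 + 383530/244959 = ((1/4)*(-1*690 - 1*(-4))/(-4))/100950 + 383530/244959 = ((1/4)*(-1/4)*(-690 + 4))*(1/100950) + 383530*(1/244959) = ((1/4)*(-1/4)*(-686))*(1/100950) + 383530/244959 = (343/8)*(1/100950) + 383530/244959 = 343/807600 + 383530/244959 = 34424760993/21980987600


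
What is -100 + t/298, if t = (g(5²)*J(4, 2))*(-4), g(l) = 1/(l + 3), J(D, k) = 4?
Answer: -104302/1043 ≈ -100.00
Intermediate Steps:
g(l) = 1/(3 + l)
t = -4/7 (t = (4/(3 + 5²))*(-4) = (4/(3 + 25))*(-4) = (4/28)*(-4) = ((1/28)*4)*(-4) = (⅐)*(-4) = -4/7 ≈ -0.57143)
-100 + t/298 = -100 - 4/7/298 = -100 - 4/7*1/298 = -100 - 2/1043 = -104302/1043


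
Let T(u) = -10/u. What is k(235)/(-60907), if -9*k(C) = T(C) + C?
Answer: 1227/2862629 ≈ 0.00042863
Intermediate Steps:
k(C) = -C/9 + 10/(9*C) (k(C) = -(-10/C + C)/9 = -(C - 10/C)/9 = -C/9 + 10/(9*C))
k(235)/(-60907) = ((⅑)*(10 - 1*235²)/235)/(-60907) = ((⅑)*(1/235)*(10 - 1*55225))*(-1/60907) = ((⅑)*(1/235)*(10 - 55225))*(-1/60907) = ((⅑)*(1/235)*(-55215))*(-1/60907) = -1227/47*(-1/60907) = 1227/2862629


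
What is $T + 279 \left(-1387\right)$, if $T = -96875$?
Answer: $-483848$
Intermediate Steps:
$T + 279 \left(-1387\right) = -96875 + 279 \left(-1387\right) = -96875 - 386973 = -483848$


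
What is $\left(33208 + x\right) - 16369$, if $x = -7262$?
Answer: $9577$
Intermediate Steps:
$\left(33208 + x\right) - 16369 = \left(33208 - 7262\right) - 16369 = 25946 - 16369 = 9577$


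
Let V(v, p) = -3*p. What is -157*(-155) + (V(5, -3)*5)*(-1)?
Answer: 24290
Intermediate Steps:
-157*(-155) + (V(5, -3)*5)*(-1) = -157*(-155) + (-3*(-3)*5)*(-1) = 24335 + (9*5)*(-1) = 24335 + 45*(-1) = 24335 - 45 = 24290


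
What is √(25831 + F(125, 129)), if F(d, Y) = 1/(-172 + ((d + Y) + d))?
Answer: √122981414/69 ≈ 160.72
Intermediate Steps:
F(d, Y) = 1/(-172 + Y + 2*d) (F(d, Y) = 1/(-172 + ((Y + d) + d)) = 1/(-172 + (Y + 2*d)) = 1/(-172 + Y + 2*d))
√(25831 + F(125, 129)) = √(25831 + 1/(-172 + 129 + 2*125)) = √(25831 + 1/(-172 + 129 + 250)) = √(25831 + 1/207) = √(5347018/207) = √122981414/69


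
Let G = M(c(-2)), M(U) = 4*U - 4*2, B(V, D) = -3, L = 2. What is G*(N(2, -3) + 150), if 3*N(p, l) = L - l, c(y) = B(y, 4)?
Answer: -9100/3 ≈ -3033.3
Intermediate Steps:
c(y) = -3
M(U) = -8 + 4*U (M(U) = 4*U - 8 = -8 + 4*U)
G = -20 (G = -8 + 4*(-3) = -8 - 12 = -20)
N(p, l) = ⅔ - l/3 (N(p, l) = (2 - l)/3 = ⅔ - l/3)
G*(N(2, -3) + 150) = -20*((⅔ - ⅓*(-3)) + 150) = -20*((⅔ + 1) + 150) = -20*(5/3 + 150) = -20*455/3 = -9100/3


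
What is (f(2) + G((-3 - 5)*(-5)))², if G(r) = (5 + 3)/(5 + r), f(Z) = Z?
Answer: 9604/2025 ≈ 4.7427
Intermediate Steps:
G(r) = 8/(5 + r)
(f(2) + G((-3 - 5)*(-5)))² = (2 + 8/(5 + (-3 - 5)*(-5)))² = (2 + 8/(5 - 8*(-5)))² = (2 + 8/(5 + 40))² = (2 + 8/45)² = (98/45)² = 9604/2025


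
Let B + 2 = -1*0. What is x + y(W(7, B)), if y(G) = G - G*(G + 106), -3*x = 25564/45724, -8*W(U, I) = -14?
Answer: -14657719/78384 ≈ -187.00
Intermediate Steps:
B = -2 (B = -2 - 1*0 = -2 + 0 = -2)
W(U, I) = 7/4 (W(U, I) = -1/8*(-14) = 7/4)
x = -913/4899 (x = -25564/(3*45724) = -1/3*913/1633 = -913/4899 ≈ -0.18636)
y(G) = G - G*(106 + G)
x + y(W(7, B)) = -913/4899 - 1*7/4*(105 + 7/4) = -913/4899 - 1*7/4*427/4 = -913/4899 - 2989/16 = -14657719/78384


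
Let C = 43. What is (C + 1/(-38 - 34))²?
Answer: 9579025/5184 ≈ 1847.8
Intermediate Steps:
(C + 1/(-38 - 34))² = (43 + 1/(-38 - 34))² = (43 + 1/(-72))² = (43 - 1/72)² = (3095/72)² = 9579025/5184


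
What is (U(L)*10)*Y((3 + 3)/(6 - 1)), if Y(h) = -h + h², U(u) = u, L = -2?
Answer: -24/5 ≈ -4.8000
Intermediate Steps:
Y(h) = h² - h
(U(L)*10)*Y((3 + 3)/(6 - 1)) = (-2*10)*(((3 + 3)/(6 - 1))*(-1 + (3 + 3)/(6 - 1))) = -20*6/5*(-1 + 6/5) = -20*6*(⅕)*(-1 + 6*(⅕)) = -24*(-1 + 6/5) = -24/5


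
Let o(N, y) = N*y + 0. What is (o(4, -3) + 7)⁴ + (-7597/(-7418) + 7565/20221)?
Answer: 93959347357/149999378 ≈ 626.40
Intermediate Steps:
o(N, y) = N*y
(o(4, -3) + 7)⁴ + (-7597/(-7418) + 7565/20221) = (4*(-3) + 7)⁴ + (-7597/(-7418) + 7565/20221) = (-12 + 7)⁴ + (-7597*(-1/7418) + 7565*(1/20221)) = (-5)⁴ + (7597/7418 + 7565/20221) = 625 + 209736107/149999378 = 93959347357/149999378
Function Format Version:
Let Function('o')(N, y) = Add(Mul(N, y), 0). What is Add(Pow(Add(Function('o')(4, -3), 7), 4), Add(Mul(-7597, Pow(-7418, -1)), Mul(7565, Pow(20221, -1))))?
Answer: Rational(93959347357, 149999378) ≈ 626.40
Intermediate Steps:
Function('o')(N, y) = Mul(N, y)
Add(Pow(Add(Function('o')(4, -3), 7), 4), Add(Mul(-7597, Pow(-7418, -1)), Mul(7565, Pow(20221, -1)))) = Add(Pow(Add(Mul(4, -3), 7), 4), Add(Mul(-7597, Pow(-7418, -1)), Mul(7565, Pow(20221, -1)))) = Add(Pow(Add(-12, 7), 4), Add(Mul(-7597, Rational(-1, 7418)), Mul(7565, Rational(1, 20221)))) = Add(Pow(-5, 4), Add(Rational(7597, 7418), Rational(7565, 20221))) = Add(625, Rational(209736107, 149999378)) = Rational(93959347357, 149999378)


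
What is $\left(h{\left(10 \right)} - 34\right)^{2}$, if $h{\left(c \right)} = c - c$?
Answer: $1156$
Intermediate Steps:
$h{\left(c \right)} = 0$
$\left(h{\left(10 \right)} - 34\right)^{2} = \left(0 - 34\right)^{2} = \left(-34\right)^{2} = 1156$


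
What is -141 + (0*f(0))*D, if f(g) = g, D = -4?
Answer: -141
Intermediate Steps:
-141 + (0*f(0))*D = -141 + (0*0)*(-4) = -141 + 0*(-4) = -141 + 0 = -141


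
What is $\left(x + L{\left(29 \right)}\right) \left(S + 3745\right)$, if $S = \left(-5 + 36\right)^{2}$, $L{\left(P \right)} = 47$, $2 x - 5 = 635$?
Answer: $1727102$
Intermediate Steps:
$x = 320$ ($x = \frac{5}{2} + \frac{1}{2} \cdot 635 = \frac{5}{2} + \frac{635}{2} = 320$)
$S = 961$ ($S = 31^{2} = 961$)
$\left(x + L{\left(29 \right)}\right) \left(S + 3745\right) = \left(320 + 47\right) \left(961 + 3745\right) = 367 \cdot 4706 = 1727102$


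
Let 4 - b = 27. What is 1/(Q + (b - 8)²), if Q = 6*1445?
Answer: 1/9631 ≈ 0.00010383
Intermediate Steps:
b = -23 (b = 4 - 1*27 = 4 - 27 = -23)
Q = 8670
1/(Q + (b - 8)²) = 1/(8670 + (-23 - 8)²) = 1/(8670 + (-31)²) = 1/(8670 + 961) = 1/9631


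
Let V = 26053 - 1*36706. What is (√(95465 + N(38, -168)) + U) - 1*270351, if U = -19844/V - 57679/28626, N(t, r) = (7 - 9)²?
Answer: -27481444961707/101650926 + 11*√789 ≈ -2.7004e+5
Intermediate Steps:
V = -10653 (V = 26053 - 36706 = -10653)
N(t, r) = 4 (N(t, r) = (-2)² = 4)
U = -15466681/101650926 (U = -19844/(-10653) - 57679/28626 = -19844*(-1/10653) - 57679*1/28626 = 19844/10653 - 57679/28626 = -15466681/101650926 ≈ -0.15215)
(√(95465 + N(38, -168)) + U) - 1*270351 = (√(95465 + 4) - 15466681/101650926) - 1*270351 = (√95469 - 15466681/101650926) - 270351 = (11*√789 - 15466681/101650926) - 270351 = (-15466681/101650926 + 11*√789) - 270351 = -27481444961707/101650926 + 11*√789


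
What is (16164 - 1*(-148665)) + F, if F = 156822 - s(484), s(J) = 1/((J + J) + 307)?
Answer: 410105024/1275 ≈ 3.2165e+5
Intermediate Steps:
s(J) = 1/(307 + 2*J) (s(J) = 1/(2*J + 307) = 1/(307 + 2*J))
F = 199948049/1275 (F = 156822 - 1/(307 + 2*484) = 156822 - 1/(307 + 968) = 156822 - 1/1275 = 199948049/1275 ≈ 1.5682e+5)
(16164 - 1*(-148665)) + F = (16164 - 1*(-148665)) + 199948049/1275 = (16164 + 148665) + 199948049/1275 = 164829 + 199948049/1275 = 410105024/1275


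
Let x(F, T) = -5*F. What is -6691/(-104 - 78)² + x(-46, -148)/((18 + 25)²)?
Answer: -4753139/61246276 ≈ -0.077607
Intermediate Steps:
-6691/(-104 - 78)² + x(-46, -148)/((18 + 25)²) = -6691/(-104 - 78)² + (-5*(-46))/((18 + 25)²) = -6691/((-182)²) + 230/(43²) = -6691/33124 + 230/1849 = -4753139/61246276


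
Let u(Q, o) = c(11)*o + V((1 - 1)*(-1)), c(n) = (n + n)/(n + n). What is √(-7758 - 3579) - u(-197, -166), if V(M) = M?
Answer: 166 + I*√11337 ≈ 166.0 + 106.48*I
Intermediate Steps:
c(n) = 1 (c(n) = (2*n)/((2*n)) = (2*n)*(1/(2*n)) = 1)
u(Q, o) = o (u(Q, o) = 1*o + (1 - 1)*(-1) = o + 0*(-1) = o + 0 = o)
√(-7758 - 3579) - u(-197, -166) = √(-7758 - 3579) - 1*(-166) = √(-11337) + 166 = I*√11337 + 166 = 166 + I*√11337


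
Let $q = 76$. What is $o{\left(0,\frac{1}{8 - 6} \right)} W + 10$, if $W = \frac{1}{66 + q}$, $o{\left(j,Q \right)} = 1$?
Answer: $\frac{1421}{142} \approx 10.007$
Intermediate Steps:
$W = \frac{1}{142}$ ($W = \frac{1}{66 + 76} = \frac{1}{142} \approx 0.0070423$)
$o{\left(0,\frac{1}{8 - 6} \right)} W + 10 = 1 \cdot \frac{1}{142} + 10 = \frac{1}{142} + 10 = \frac{1421}{142}$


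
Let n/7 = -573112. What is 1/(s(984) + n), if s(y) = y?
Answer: -1/4010800 ≈ -2.4933e-7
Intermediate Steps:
n = -4011784 (n = 7*(-573112) = -4011784)
1/(s(984) + n) = 1/(984 - 4011784) = 1/(-4010800) = -1/4010800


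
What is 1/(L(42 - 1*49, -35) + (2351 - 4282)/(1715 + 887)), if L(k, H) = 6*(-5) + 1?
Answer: -2602/77389 ≈ -0.033622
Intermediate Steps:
L(k, H) = -29 (L(k, H) = -30 + 1 = -29)
1/(L(42 - 1*49, -35) + (2351 - 4282)/(1715 + 887)) = 1/(-29 + (2351 - 4282)/(1715 + 887)) = 1/(-29 - 1931/2602) = 1/(-77389/2602) = -2602/77389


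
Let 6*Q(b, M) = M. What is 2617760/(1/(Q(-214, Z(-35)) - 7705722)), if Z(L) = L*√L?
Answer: -20171730822720 - 45810800*I*√35/3 ≈ -2.0172e+13 - 9.034e+7*I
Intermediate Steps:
Z(L) = L^(3/2)
Q(b, M) = M/6
2617760/(1/(Q(-214, Z(-35)) - 7705722)) = 2617760/(1/((-35)^(3/2)/6 - 7705722)) = 2617760/(1/((-35*I*√35)/6 - 7705722)) = 2617760/(1/(-35*I*√35/6 - 7705722)) = 2617760/(1/(-7705722 - 35*I*√35/6)) = 2617760*(-7705722 - 35*I*√35/6) = -20171730822720 - 45810800*I*√35/3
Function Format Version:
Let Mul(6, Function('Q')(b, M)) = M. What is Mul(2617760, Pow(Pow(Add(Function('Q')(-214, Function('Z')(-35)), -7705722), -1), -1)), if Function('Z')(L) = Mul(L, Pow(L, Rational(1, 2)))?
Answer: Add(-20171730822720, Mul(Rational(-45810800, 3), I, Pow(35, Rational(1, 2)))) ≈ Add(-2.0172e+13, Mul(-9.0340e+7, I))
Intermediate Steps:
Function('Z')(L) = Pow(L, Rational(3, 2))
Function('Q')(b, M) = Mul(Rational(1, 6), M)
Mul(2617760, Pow(Pow(Add(Function('Q')(-214, Function('Z')(-35)), -7705722), -1), -1)) = Mul(2617760, Pow(Pow(Add(Mul(Rational(1, 6), Pow(-35, Rational(3, 2))), -7705722), -1), -1)) = Mul(2617760, Pow(Pow(Add(Mul(Rational(1, 6), Mul(-35, I, Pow(35, Rational(1, 2)))), -7705722), -1), -1)) = Mul(2617760, Pow(Pow(Add(Mul(Rational(-35, 6), I, Pow(35, Rational(1, 2))), -7705722), -1), -1)) = Mul(2617760, Pow(Pow(Add(-7705722, Mul(Rational(-35, 6), I, Pow(35, Rational(1, 2)))), -1), -1)) = Mul(2617760, Add(-7705722, Mul(Rational(-35, 6), I, Pow(35, Rational(1, 2))))) = Add(-20171730822720, Mul(Rational(-45810800, 3), I, Pow(35, Rational(1, 2))))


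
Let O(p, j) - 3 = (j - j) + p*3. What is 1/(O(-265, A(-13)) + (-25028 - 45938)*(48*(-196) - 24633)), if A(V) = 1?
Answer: 1/2415752814 ≈ 4.1395e-10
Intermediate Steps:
O(p, j) = 3 + 3*p (O(p, j) = 3 + ((j - j) + p*3) = 3 + (0 + 3*p) = 3 + 3*p)
1/(O(-265, A(-13)) + (-25028 - 45938)*(48*(-196) - 24633)) = 1/((3 + 3*(-265)) + (-25028 - 45938)*(48*(-196) - 24633)) = 1/((3 - 795) - 70966*(-9408 - 24633)) = 1/(-792 - 70966*(-34041)) = 1/(-792 + 2415753606) = 1/2415752814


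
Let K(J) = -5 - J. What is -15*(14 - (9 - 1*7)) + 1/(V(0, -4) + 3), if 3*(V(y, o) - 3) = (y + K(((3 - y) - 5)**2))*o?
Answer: -3239/18 ≈ -179.94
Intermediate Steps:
V(y, o) = 3 + o*(-5 + y - (-2 - y)**2)/3 (V(y, o) = 3 + ((y + (-5 - ((3 - y) - 5)**2))*o)/3 = 3 + ((y + (-5 - (-2 - y)**2))*o)/3 = 3 + ((-5 + y - (-2 - y)**2)*o)/3 = 3 + (o*(-5 + y - (-2 - y)**2))/3 = 3 + o*(-5 + y - (-2 - y)**2)/3)
-15*(14 - (9 - 1*7)) + 1/(V(0, -4) + 3) = -15*(14 - (9 - 1*7)) + 1/((3 - 3*(-4) - 1*(-4)*0 - 1/3*(-4)*0**2) + 3) = -15*(14 - (9 - 7)) + 1/((3 + 12 + 0 - 1/3*(-4)*0) + 3) = -15*(14 - 1*2) + 1/((3 + 12 + 0 + 0) + 3) = -15*(14 - 2) + 1/(15 + 3) = -15*12 + 1/18 = -180 + 1/18 = -3239/18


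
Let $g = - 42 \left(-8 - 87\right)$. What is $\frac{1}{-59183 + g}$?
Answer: $- \frac{1}{55193} \approx -1.8118 \cdot 10^{-5}$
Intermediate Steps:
$g = 3990$ ($g = \left(-42\right) \left(-95\right) = 3990$)
$\frac{1}{-59183 + g} = \frac{1}{-59183 + 3990} = \frac{1}{-55193} = - \frac{1}{55193}$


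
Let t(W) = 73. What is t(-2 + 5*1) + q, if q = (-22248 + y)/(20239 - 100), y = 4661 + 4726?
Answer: 485762/6713 ≈ 72.361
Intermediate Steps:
y = 9387
q = -4287/6713 (q = (-22248 + 9387)/(20239 - 100) = -12861/20139 = -12861*1/20139 = -4287/6713 ≈ -0.63861)
t(-2 + 5*1) + q = 73 - 4287/6713 = 485762/6713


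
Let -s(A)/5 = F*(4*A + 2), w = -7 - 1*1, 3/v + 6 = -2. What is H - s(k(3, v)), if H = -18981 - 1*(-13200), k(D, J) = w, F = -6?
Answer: -4881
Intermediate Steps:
v = -3/8 (v = 3/(-6 - 2) = 3/(-8) = 3*(-⅛) = -3/8 ≈ -0.37500)
w = -8 (w = -7 - 1 = -8)
k(D, J) = -8
s(A) = 60 + 120*A (s(A) = -(-30)*(4*A + 2) = -(-30)*(2 + 4*A) = -5*(-12 - 24*A) = 60 + 120*A)
H = -5781 (H = -18981 + 13200 = -5781)
H - s(k(3, v)) = -5781 - (60 + 120*(-8)) = -5781 - (60 - 960) = -5781 - 1*(-900) = -5781 + 900 = -4881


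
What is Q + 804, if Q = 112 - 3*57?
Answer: 745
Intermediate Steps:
Q = -59 (Q = 112 - 171 = -59)
Q + 804 = -59 + 804 = 745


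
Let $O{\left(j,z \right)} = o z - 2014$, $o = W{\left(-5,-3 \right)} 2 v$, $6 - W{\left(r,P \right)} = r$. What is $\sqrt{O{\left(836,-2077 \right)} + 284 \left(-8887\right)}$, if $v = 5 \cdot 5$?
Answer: $4 i \sqrt{229267} \approx 1915.3 i$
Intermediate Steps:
$W{\left(r,P \right)} = 6 - r$
$v = 25$
$o = 550$ ($o = \left(6 - -5\right) 2 \cdot 25 = \left(6 + 5\right) 2 \cdot 25 = 11 \cdot 2 \cdot 25 = 22 \cdot 25 = 550$)
$O{\left(j,z \right)} = -2014 + 550 z$ ($O{\left(j,z \right)} = 550 z - 2014 = -2014 + 550 z$)
$\sqrt{O{\left(836,-2077 \right)} + 284 \left(-8887\right)} = \sqrt{\left(-2014 + 550 \left(-2077\right)\right) + 284 \left(-8887\right)} = \sqrt{\left(-2014 - 1142350\right) - 2523908} = \sqrt{-1144364 - 2523908} = \sqrt{-3668272} = 4 i \sqrt{229267}$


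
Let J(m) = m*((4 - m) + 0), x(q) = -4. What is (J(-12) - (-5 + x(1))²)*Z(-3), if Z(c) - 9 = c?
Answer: -1638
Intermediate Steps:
J(m) = m*(4 - m)
Z(c) = 9 + c
(J(-12) - (-5 + x(1))²)*Z(-3) = (-12*(4 - 1*(-12)) - (-5 - 4)²)*(9 - 3) = (-12*(4 + 12) - 1*(-9)²)*6 = (-12*16 - 1*81)*6 = (-192 - 81)*6 = -273*6 = -1638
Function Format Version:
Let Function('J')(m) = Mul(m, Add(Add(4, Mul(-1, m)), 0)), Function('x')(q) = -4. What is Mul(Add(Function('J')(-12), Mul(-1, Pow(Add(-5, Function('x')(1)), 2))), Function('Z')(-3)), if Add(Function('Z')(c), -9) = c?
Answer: -1638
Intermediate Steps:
Function('J')(m) = Mul(m, Add(4, Mul(-1, m)))
Function('Z')(c) = Add(9, c)
Mul(Add(Function('J')(-12), Mul(-1, Pow(Add(-5, Function('x')(1)), 2))), Function('Z')(-3)) = Mul(Add(Mul(-12, Add(4, Mul(-1, -12))), Mul(-1, Pow(Add(-5, -4), 2))), Add(9, -3)) = Mul(Add(Mul(-12, Add(4, 12)), Mul(-1, Pow(-9, 2))), 6) = Mul(Add(Mul(-12, 16), Mul(-1, 81)), 6) = Mul(Add(-192, -81), 6) = Mul(-273, 6) = -1638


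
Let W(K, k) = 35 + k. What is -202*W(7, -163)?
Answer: 25856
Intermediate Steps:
-202*W(7, -163) = -202*(35 - 163) = -202*(-128) = 25856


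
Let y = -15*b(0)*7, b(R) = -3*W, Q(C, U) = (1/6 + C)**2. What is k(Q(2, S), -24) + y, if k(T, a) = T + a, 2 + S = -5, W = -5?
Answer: -57395/36 ≈ -1594.3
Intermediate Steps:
S = -7 (S = -2 - 5 = -7)
Q(C, U) = (1/6 + C)**2
b(R) = 15 (b(R) = -3*(-5) = 15)
y = -1575 (y = -15*15*7 = -225*7 = -1575)
k(Q(2, S), -24) + y = ((1 + 6*2)**2/36 - 24) - 1575 = ((1 + 12)**2/36 - 24) - 1575 = ((1/36)*13**2 - 24) - 1575 = ((1/36)*169 - 24) - 1575 = (169/36 - 24) - 1575 = -695/36 - 1575 = -57395/36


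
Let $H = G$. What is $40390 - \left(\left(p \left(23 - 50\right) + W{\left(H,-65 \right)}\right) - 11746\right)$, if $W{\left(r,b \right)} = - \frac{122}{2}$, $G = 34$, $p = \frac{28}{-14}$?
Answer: $52143$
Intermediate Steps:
$p = -2$ ($p = 28 \left(- \frac{1}{14}\right) = -2$)
$H = 34$
$W{\left(r,b \right)} = -61$ ($W{\left(r,b \right)} = \left(-122\right) \frac{1}{2} = -61$)
$40390 - \left(\left(p \left(23 - 50\right) + W{\left(H,-65 \right)}\right) - 11746\right) = 40390 - \left(\left(- 2 \left(23 - 50\right) - 61\right) - 11746\right) = 40390 - \left(\left(\left(-2\right) \left(-27\right) - 61\right) - 11746\right) = 40390 - \left(\left(54 - 61\right) - 11746\right) = 40390 - \left(-7 - 11746\right) = 40390 - -11753 = 40390 + 11753 = 52143$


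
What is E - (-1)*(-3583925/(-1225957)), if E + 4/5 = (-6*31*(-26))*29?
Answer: 859678583337/6129785 ≈ 1.4025e+5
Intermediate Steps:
E = 701216/5 (E = -⅘ + (-6*31*(-26))*29 = -⅘ - 186*(-26)*29 = -⅘ + 4836*29 = -⅘ + 140244 = 701216/5 ≈ 1.4024e+5)
E - (-1)*(-3583925/(-1225957)) = 701216/5 - (-1)*(-3583925/(-1225957)) = 701216/5 - (-1)*(-3583925*(-1/1225957)) = 701216/5 - (-1)*3583925/1225957 = 701216/5 - 1*(-3583925/1225957) = 701216/5 + 3583925/1225957 = 859678583337/6129785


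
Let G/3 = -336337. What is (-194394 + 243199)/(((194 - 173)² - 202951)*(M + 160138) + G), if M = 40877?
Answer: -48805/40708556661 ≈ -1.1989e-6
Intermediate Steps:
G = -1009011 (G = 3*(-336337) = -1009011)
(-194394 + 243199)/(((194 - 173)² - 202951)*(M + 160138) + G) = (-194394 + 243199)/(((194 - 173)² - 202951)*(40877 + 160138) - 1009011) = 48805/((21² - 202951)*201015 - 1009011) = 48805/((441 - 202951)*201015 - 1009011) = 48805/(-202510*201015 - 1009011) = 48805/(-40707547650 - 1009011) = 48805/(-40708556661) = 48805*(-1/40708556661) = -48805/40708556661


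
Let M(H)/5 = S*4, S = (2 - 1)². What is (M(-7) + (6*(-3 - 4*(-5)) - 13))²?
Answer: 11881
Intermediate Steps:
S = 1 (S = 1² = 1)
M(H) = 20 (M(H) = 5*(1*4) = 5*4 = 20)
(M(-7) + (6*(-3 - 4*(-5)) - 13))² = (20 + (6*(-3 - 4*(-5)) - 13))² = (20 + (6*(-3 + 20) - 13))² = (20 + (6*17 - 13))² = (20 + (102 - 13))² = (20 + 89)² = 109² = 11881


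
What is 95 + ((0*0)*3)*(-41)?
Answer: 95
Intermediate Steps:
95 + ((0*0)*3)*(-41) = 95 + (0*3)*(-41) = 95 + 0*(-41) = 95 + 0 = 95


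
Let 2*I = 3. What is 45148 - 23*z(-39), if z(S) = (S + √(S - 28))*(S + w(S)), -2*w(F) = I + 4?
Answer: 30793/4 + 3841*I*√67/4 ≈ 7698.3 + 7860.0*I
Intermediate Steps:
I = 3/2 (I = (½)*3 = 3/2 ≈ 1.5000)
w(F) = -11/4 (w(F) = -(3/2 + 4)/2 = -½*11/2 = -11/4)
z(S) = (-11/4 + S)*(S + √(-28 + S)) (z(S) = (S + √(S - 28))*(S - 11/4) = (S + √(-28 + S))*(-11/4 + S) = (-11/4 + S)*(S + √(-28 + S)))
45148 - 23*z(-39) = 45148 - 23*((-39)² - 11/4*(-39) - 11*√(-28 - 39)/4 - 39*√(-28 - 39)) = 45148 - 23*(1521 + 429/4 - 11*I*√67/4 - 39*I*√67) = 45148 - 23*(6513/4 - 167*I*√67/4) = 45148 + (-149799/4 + 3841*I*√67/4) = 30793/4 + 3841*I*√67/4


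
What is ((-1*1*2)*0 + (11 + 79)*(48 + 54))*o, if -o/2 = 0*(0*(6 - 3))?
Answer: 0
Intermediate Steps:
o = 0 (o = -0*0*(6 - 3) = -0*0*3 = -0*0 = -2*0 = 0)
((-1*1*2)*0 + (11 + 79)*(48 + 54))*o = ((-1*1*2)*0 + (11 + 79)*(48 + 54))*0 = (-1*2*0 + 90*102)*0 = (-2*0 + 9180)*0 = (0 + 9180)*0 = 9180*0 = 0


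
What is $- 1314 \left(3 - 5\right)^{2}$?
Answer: $-5256$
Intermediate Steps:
$- 1314 \left(3 - 5\right)^{2} = - 1314 \left(-2\right)^{2} = \left(-1314\right) 4 = -5256$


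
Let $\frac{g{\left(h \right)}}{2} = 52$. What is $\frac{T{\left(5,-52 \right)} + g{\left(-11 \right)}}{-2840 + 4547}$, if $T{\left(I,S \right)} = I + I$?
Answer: $\frac{38}{569} \approx 0.066784$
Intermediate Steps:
$g{\left(h \right)} = 104$ ($g{\left(h \right)} = 2 \cdot 52 = 104$)
$T{\left(I,S \right)} = 2 I$
$\frac{T{\left(5,-52 \right)} + g{\left(-11 \right)}}{-2840 + 4547} = \frac{2 \cdot 5 + 104}{-2840 + 4547} = \frac{10 + 104}{1707} = 114 \cdot \frac{1}{1707} = \frac{38}{569}$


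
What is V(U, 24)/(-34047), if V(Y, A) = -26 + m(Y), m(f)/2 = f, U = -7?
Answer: 40/34047 ≈ 0.0011748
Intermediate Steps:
m(f) = 2*f
V(Y, A) = -26 + 2*Y
V(U, 24)/(-34047) = (-26 + 2*(-7))/(-34047) = (-26 - 14)*(-1/34047) = -40*(-1/34047) = 40/34047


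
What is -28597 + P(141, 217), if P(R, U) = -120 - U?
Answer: -28934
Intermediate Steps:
-28597 + P(141, 217) = -28597 + (-120 - 1*217) = -28597 + (-120 - 217) = -28597 - 337 = -28934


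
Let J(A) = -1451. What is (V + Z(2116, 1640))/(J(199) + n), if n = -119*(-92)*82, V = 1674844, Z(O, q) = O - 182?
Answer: 1676778/896285 ≈ 1.8708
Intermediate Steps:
Z(O, q) = -182 + O
n = 897736 (n = 10948*82 = 897736)
(V + Z(2116, 1640))/(J(199) + n) = (1674844 + (-182 + 2116))/(-1451 + 897736) = (1674844 + 1934)/896285 = 1676778*(1/896285) = 1676778/896285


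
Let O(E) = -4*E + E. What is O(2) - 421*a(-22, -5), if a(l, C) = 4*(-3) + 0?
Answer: 5046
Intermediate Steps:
O(E) = -3*E
a(l, C) = -12 (a(l, C) = -12 + 0 = -12)
O(2) - 421*a(-22, -5) = -3*2 - 421*(-12) = -6 + 5052 = 5046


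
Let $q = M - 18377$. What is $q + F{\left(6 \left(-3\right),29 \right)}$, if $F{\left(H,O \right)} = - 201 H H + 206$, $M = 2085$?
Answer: $-81210$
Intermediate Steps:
$F{\left(H,O \right)} = 206 - 201 H^{2}$ ($F{\left(H,O \right)} = - 201 H^{2} + 206 = 206 - 201 H^{2}$)
$q = -16292$ ($q = 2085 - 18377 = -16292$)
$q + F{\left(6 \left(-3\right),29 \right)} = -16292 + \left(206 - 201 \left(6 \left(-3\right)\right)^{2}\right) = -16292 + \left(206 - 201 \left(-18\right)^{2}\right) = -16292 + \left(206 - 65124\right) = -16292 - 64918 = -81210$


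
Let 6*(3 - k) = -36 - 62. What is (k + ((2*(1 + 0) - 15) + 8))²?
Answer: 1849/9 ≈ 205.44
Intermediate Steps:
k = 58/3 (k = 3 - (-36 - 62)/6 = 3 - ⅙*(-98) = 3 + 49/3 = 58/3 ≈ 19.333)
(k + ((2*(1 + 0) - 15) + 8))² = (58/3 + ((2*(1 + 0) - 15) + 8))² = (58/3 + ((2*1 - 15) + 8))² = (58/3 + ((2 - 15) + 8))² = (58/3 + (-13 + 8))² = (58/3 - 5)² = (43/3)² = 1849/9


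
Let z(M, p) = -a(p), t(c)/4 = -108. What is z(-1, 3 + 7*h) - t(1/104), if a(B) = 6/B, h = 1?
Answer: 2157/5 ≈ 431.40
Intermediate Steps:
t(c) = -432 (t(c) = 4*(-108) = -432)
z(M, p) = -6/p
z(-1, 3 + 7*h) - t(1/104) = -6/(3 + 7*1) - 1*(-432) = -6/(3 + 7) + 432 = -6/10 + 432 = -6*1/10 + 432 = -3/5 + 432 = 2157/5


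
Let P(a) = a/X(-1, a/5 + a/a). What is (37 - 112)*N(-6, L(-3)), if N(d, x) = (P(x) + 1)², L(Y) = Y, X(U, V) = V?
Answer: -12675/4 ≈ -3168.8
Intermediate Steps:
P(a) = a/(1 + a/5) (P(a) = a/(a/5 + a/a) = a/(a*(⅕) + 1) = a/(a/5 + 1) = a/(1 + a/5))
N(d, x) = (1 + 5*x/(5 + x))² (N(d, x) = (5*x/(5 + x) + 1)² = (1 + 5*x/(5 + x))²)
(37 - 112)*N(-6, L(-3)) = (37 - 112)*((5 + 6*(-3))²/(5 - 3)²) = -75*(5 - 18)²/2² = -75*(-13)²/4 = -75*169/4 = -12675/4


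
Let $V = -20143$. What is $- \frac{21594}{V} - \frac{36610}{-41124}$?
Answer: $\frac{812733443}{414180366} \approx 1.9623$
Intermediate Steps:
$- \frac{21594}{V} - \frac{36610}{-41124} = - \frac{21594}{-20143} - \frac{36610}{-41124} = \left(-21594\right) \left(- \frac{1}{20143}\right) - - \frac{18305}{20562} = \frac{21594}{20143} + \frac{18305}{20562} = \frac{812733443}{414180366}$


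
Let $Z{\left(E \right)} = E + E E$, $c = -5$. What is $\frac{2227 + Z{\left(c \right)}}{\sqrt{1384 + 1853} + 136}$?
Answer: $\frac{305592}{15259} - \frac{2247 \sqrt{3237}}{15259} \approx 11.649$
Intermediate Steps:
$Z{\left(E \right)} = E + E^{2}$
$\frac{2227 + Z{\left(c \right)}}{\sqrt{1384 + 1853} + 136} = \frac{2227 - 5 \left(1 - 5\right)}{\sqrt{1384 + 1853} + 136} = \frac{2227 - -20}{\sqrt{3237} + 136} = \frac{2227 + 20}{136 + \sqrt{3237}} = \frac{2247}{136 + \sqrt{3237}}$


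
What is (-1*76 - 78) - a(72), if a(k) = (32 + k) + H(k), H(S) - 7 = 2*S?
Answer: -409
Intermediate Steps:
H(S) = 7 + 2*S
a(k) = 39 + 3*k (a(k) = (32 + k) + (7 + 2*k) = 39 + 3*k)
(-1*76 - 78) - a(72) = (-1*76 - 78) - (39 + 3*72) = (-76 - 78) - (39 + 216) = -154 - 1*255 = -154 - 255 = -409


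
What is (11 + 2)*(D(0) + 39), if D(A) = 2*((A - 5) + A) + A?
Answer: 377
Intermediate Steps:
D(A) = -10 + 5*A (D(A) = 2*((-5 + A) + A) + A = 2*(-5 + 2*A) + A = (-10 + 4*A) + A = -10 + 5*A)
(11 + 2)*(D(0) + 39) = (11 + 2)*((-10 + 5*0) + 39) = 13*((-10 + 0) + 39) = 13*(-10 + 39) = 13*29 = 377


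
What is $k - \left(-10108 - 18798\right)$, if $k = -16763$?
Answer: $12143$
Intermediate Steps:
$k - \left(-10108 - 18798\right) = -16763 - \left(-10108 - 18798\right) = -16763 - -28906 = -16763 + 28906 = 12143$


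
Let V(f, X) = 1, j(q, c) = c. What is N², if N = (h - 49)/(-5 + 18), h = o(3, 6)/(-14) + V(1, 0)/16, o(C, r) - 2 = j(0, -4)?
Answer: 29866225/2119936 ≈ 14.088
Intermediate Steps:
o(C, r) = -2 (o(C, r) = 2 - 4 = -2)
h = 23/112 (h = -2/(-14) + 1/16 = -2*(-1/14) + 1*(1/16) = ⅐ + 1/16 = 23/112 ≈ 0.20536)
N = -5465/1456 (N = (23/112 - 49)/(-5 + 18) = -5465/112/13 = -5465/112*1/13 = -5465/1456 ≈ -3.7534)
N² = (-5465/1456)² = 29866225/2119936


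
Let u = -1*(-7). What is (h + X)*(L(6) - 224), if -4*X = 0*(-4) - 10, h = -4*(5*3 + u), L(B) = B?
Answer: 18639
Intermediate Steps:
u = 7
h = -88 (h = -4*(5*3 + 7) = -4*(15 + 7) = -4*22 = -88)
X = 5/2 (X = -(0*(-4) - 10)/4 = -(0 - 10)/4 = -¼*(-10) = 5/2 ≈ 2.5000)
(h + X)*(L(6) - 224) = (-88 + 5/2)*(6 - 224) = -171/2*(-218) = 18639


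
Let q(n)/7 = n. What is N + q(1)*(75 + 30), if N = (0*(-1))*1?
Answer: 735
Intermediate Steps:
q(n) = 7*n
N = 0 (N = 0*1 = 0)
N + q(1)*(75 + 30) = 0 + (7*1)*(75 + 30) = 0 + 7*105 = 0 + 735 = 735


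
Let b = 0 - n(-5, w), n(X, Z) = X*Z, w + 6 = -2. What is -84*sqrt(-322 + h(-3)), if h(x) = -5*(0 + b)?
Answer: -84*I*sqrt(122) ≈ -927.81*I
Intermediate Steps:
w = -8 (w = -6 - 2 = -8)
b = -40 (b = 0 - (-5)*(-8) = 0 - 1*40 = 0 - 40 = -40)
h(x) = 200 (h(x) = -5*(0 - 40) = -5*(-40) = 200)
-84*sqrt(-322 + h(-3)) = -84*sqrt(-322 + 200) = -84*I*sqrt(122)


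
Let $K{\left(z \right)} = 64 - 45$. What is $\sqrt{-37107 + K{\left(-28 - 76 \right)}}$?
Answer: $4 i \sqrt{2318} \approx 192.58 i$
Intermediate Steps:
$K{\left(z \right)} = 19$
$\sqrt{-37107 + K{\left(-28 - 76 \right)}} = \sqrt{-37107 + 19} = \sqrt{-37088} = 4 i \sqrt{2318}$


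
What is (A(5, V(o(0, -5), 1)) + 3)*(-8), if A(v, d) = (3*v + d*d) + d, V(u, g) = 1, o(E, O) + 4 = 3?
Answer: -160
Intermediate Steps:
o(E, O) = -1 (o(E, O) = -4 + 3 = -1)
A(v, d) = d + d**2 + 3*v (A(v, d) = (3*v + d**2) + d = (d**2 + 3*v) + d = d + d**2 + 3*v)
(A(5, V(o(0, -5), 1)) + 3)*(-8) = ((1 + 1**2 + 3*5) + 3)*(-8) = ((1 + 1 + 15) + 3)*(-8) = (17 + 3)*(-8) = 20*(-8) = -160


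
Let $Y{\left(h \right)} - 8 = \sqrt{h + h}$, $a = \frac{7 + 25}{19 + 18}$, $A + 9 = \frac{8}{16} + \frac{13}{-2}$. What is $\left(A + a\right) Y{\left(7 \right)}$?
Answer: $- \frac{4184}{37} - \frac{523 \sqrt{14}}{37} \approx -165.97$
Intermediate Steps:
$A = -15$ ($A = -9 + \left(\frac{8}{16} + \frac{13}{-2}\right) = -9 + \left(8 \cdot \frac{1}{16} + 13 \left(- \frac{1}{2}\right)\right) = -9 + \left(\frac{1}{2} - \frac{13}{2}\right) = -9 - 6 = -15$)
$a = \frac{32}{37} \approx 0.86487$
$Y{\left(h \right)} = 8 + \sqrt{2} \sqrt{h}$ ($Y{\left(h \right)} = 8 + \sqrt{h + h} = 8 + \sqrt{2 h} = 8 + \sqrt{2} \sqrt{h}$)
$\left(A + a\right) Y{\left(7 \right)} = \left(-15 + \frac{32}{37}\right) \left(8 + \sqrt{2} \sqrt{7}\right) = - \frac{523 \left(8 + \sqrt{14}\right)}{37} = - \frac{4184}{37} - \frac{523 \sqrt{14}}{37}$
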